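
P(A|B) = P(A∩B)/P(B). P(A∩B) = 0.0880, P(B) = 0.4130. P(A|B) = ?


P(A|B) = 0.0880/0.4130 = 0.2131

P(A|B) = 0.2131


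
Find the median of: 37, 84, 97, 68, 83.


Sorted: 37, 68, 83, 84, 97
n = 5 (odd)
Middle value = 83

Median = 83


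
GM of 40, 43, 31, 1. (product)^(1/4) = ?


Product = 40 × 43 × 31 × 1 = 53320
GM = 53320^(1/4) = 15.1958

GM = 15.1958


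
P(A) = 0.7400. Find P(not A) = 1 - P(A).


P(not A) = 1 - 0.7400 = 0.2600

P(not A) = 0.2600


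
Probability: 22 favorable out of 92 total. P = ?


P = 22/92 = 0.2391

P = 0.2391


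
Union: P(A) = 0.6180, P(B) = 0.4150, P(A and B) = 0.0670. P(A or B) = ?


P(A∪B) = 0.6180 + 0.4150 - 0.0670
= 1.0330 - 0.0670
= 0.9660

P(A∪B) = 0.9660


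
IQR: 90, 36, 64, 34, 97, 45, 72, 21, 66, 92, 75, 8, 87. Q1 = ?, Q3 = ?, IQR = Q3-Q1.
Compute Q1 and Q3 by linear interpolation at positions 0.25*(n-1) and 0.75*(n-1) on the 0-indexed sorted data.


Sorted: 8, 21, 34, 36, 45, 64, 66, 72, 75, 87, 90, 92, 97
Q1 (25th %ile) = 36.0000
Q3 (75th %ile) = 87.0000
IQR = 87.0000 - 36.0000 = 51.0000

IQR = 51.0000


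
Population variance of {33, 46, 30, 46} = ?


Mean = 38.7500
Squared deviations: 33.0625, 52.5625, 76.5625, 52.5625
Sum = 214.7500
Variance = 214.7500/4 = 53.6875

Variance = 53.6875


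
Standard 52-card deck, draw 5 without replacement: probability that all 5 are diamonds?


P(all diamonds) = (13/52) × (12/51) × (11/50) × (10/49) × (9/48)
= 0.0005

P = 0.0005


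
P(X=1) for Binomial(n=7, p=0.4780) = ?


C(7,1) = 7
p^1 = 0.478000
(1-p)^6 = 0.020231
P = 7 * 0.478000 * 0.020231 = 0.0677

P(X=1) = 0.0677


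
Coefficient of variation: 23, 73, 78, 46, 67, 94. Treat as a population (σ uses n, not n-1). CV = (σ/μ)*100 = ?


Mean = 63.5000
SD = 23.0561
CV = (23.0561/63.5000)*100 = 36.3088%

CV = 36.3088%


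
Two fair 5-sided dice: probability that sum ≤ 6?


Total outcomes = 5×5 = 25
Favorable (sum ≤ 6): 15
P = 15/25 = 0.6000

P = 0.6000


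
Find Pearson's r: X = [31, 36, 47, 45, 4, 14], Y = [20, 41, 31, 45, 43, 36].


Mean X = 29.5000, Mean Y = 36.0000
SD X = 15.713582, SD Y = 8.524475
Cov = -19.666667
r = -19.666667/(15.713582*8.524475) = -0.1468

r = -0.1468


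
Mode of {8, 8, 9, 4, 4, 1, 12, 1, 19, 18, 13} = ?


Frequencies: 1:2, 4:2, 8:2, 9:1, 12:1, 13:1, 18:1, 19:1
Max frequency = 2
Mode = 1, 4, 8

Mode = 1, 4, 8


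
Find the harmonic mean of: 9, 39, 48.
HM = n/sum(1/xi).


Sum of reciprocals = 1/9 + 1/39 + 1/48 = 0.157585
HM = 3/0.157585 = 19.0373

HM = 19.0373


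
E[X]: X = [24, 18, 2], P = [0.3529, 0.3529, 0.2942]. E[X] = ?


E[X] = 24*0.3529 + 18*0.3529 + 2*0.2942
= 8.4696 + 6.3522 + 0.5884
= 15.4102

E[X] = 15.4102


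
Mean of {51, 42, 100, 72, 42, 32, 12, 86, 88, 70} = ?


Sum = 51 + 42 + 100 + 72 + 42 + 32 + 12 + 86 + 88 + 70 = 595
n = 10
Mean = 595/10 = 59.5000

Mean = 59.5000


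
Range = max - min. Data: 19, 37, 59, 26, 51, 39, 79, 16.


Max = 79, Min = 16
Range = 79 - 16 = 63

Range = 63


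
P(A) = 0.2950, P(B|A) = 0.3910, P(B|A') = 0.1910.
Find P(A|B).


P(B) = P(B|A)*P(A) + P(B|A')*P(A')
= 0.3910*0.2950 + 0.1910*0.7050
= 0.115345 + 0.134655 = 0.250000
P(A|B) = 0.115345/0.250000 = 0.4614

P(A|B) = 0.4614


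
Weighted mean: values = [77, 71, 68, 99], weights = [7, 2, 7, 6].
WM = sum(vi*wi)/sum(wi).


Numerator = 77*7 + 71*2 + 68*7 + 99*6 = 1751
Denominator = 7 + 2 + 7 + 6 = 22
WM = 1751/22 = 79.5909

WM = 79.5909


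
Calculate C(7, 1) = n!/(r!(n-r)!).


C(7,1) = 7!/(1! × 6!)
= 5040/(1 × 720)
= 7

C(7,1) = 7


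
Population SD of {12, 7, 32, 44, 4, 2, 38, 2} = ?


Mean = 17.6250
Variance = 266.9844
SD = sqrt(266.9844) = 16.3397

SD = 16.3397


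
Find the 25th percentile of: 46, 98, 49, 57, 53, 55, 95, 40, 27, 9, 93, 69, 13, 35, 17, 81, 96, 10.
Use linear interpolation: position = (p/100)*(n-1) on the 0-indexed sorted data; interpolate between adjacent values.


Sorted: 9, 10, 13, 17, 27, 35, 40, 46, 49, 53, 55, 57, 69, 81, 93, 95, 96, 98
n = 18
Index = 25/100 * 17 = 4.2500
Lower = data[4] = 27, Upper = data[5] = 35
P25 = 27 + 0.2500*(8) = 29.0000

P25 = 29.0000


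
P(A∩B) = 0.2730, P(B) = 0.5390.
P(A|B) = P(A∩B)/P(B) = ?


P(A|B) = 0.2730/0.5390 = 0.5065

P(A|B) = 0.5065


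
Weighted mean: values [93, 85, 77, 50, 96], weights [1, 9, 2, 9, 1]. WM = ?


Numerator = 93*1 + 85*9 + 77*2 + 50*9 + 96*1 = 1558
Denominator = 1 + 9 + 2 + 9 + 1 = 22
WM = 1558/22 = 70.8182

WM = 70.8182


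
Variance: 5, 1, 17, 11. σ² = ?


Mean = 8.5000
Squared deviations: 12.2500, 56.2500, 72.2500, 6.2500
Sum = 147.0000
Variance = 147.0000/4 = 36.7500

Variance = 36.7500


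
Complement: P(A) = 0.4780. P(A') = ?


P(not A) = 1 - 0.4780 = 0.5220

P(not A) = 0.5220


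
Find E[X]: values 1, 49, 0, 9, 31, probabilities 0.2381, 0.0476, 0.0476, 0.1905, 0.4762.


E[X] = 1*0.2381 + 49*0.0476 + 0*0.0476 + 9*0.1905 + 31*0.4762
= 0.2381 + 2.3324 + 0 + 1.7145 + 14.7622
= 19.0472

E[X] = 19.0472


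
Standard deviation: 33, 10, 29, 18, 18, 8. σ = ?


Mean = 19.3333
Variance = 83.2222
SD = sqrt(83.2222) = 9.1226

SD = 9.1226


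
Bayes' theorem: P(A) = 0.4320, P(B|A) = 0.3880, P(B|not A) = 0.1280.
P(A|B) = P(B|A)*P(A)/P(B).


P(B) = P(B|A)*P(A) + P(B|A')*P(A')
= 0.3880*0.4320 + 0.1280*0.5680
= 0.167616 + 0.072704 = 0.240320
P(A|B) = 0.167616/0.240320 = 0.6975

P(A|B) = 0.6975


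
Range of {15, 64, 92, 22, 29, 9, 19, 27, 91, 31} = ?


Max = 92, Min = 9
Range = 92 - 9 = 83

Range = 83


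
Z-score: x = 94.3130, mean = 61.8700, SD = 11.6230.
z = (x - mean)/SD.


z = (94.3130 - 61.8700)/11.6230
= 32.4430/11.6230
= 2.7913

z = 2.7913


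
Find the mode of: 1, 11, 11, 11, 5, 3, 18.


Frequencies: 1:1, 3:1, 5:1, 11:3, 18:1
Max frequency = 3
Mode = 11

Mode = 11


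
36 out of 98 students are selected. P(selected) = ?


P = 36/98 = 0.3673

P = 0.3673


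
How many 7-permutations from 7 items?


P(7,7) = 7!/0!
= 5040/1
= 5040

P(7,7) = 5040


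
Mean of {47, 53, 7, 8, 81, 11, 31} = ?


Sum = 47 + 53 + 7 + 8 + 81 + 11 + 31 = 238
n = 7
Mean = 238/7 = 34.0000

Mean = 34.0000


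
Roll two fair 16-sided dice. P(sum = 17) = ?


Total outcomes = 16×16 = 256
Favorable (sum = 17): 16
P = 16/256 = 0.0625

P = 0.0625


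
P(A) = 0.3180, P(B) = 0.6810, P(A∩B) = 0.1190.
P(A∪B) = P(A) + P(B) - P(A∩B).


P(A∪B) = 0.3180 + 0.6810 - 0.1190
= 0.9990 - 0.1190
= 0.8800

P(A∪B) = 0.8800


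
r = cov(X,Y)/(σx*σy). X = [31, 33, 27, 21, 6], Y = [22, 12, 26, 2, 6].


Mean X = 23.6000, Mean Y = 13.6000
SD X = 9.707729, SD Y = 9.156419
Cov = 50.640000
r = 50.640000/(9.707729*9.156419) = 0.5697

r = 0.5697


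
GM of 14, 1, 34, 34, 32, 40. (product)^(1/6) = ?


Product = 14 × 1 × 34 × 34 × 32 × 40 = 20715520
GM = 20715520^(1/6) = 16.5723

GM = 16.5723


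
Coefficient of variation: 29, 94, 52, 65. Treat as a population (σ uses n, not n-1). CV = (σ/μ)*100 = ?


Mean = 60.0000
SD = 23.4840
CV = (23.4840/60.0000)*100 = 39.1401%

CV = 39.1401%


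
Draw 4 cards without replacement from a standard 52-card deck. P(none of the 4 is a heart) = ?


P(no hearts) = (39/52) × (38/51) × (37/50) × (36/49)
= 0.3038

P = 0.3038


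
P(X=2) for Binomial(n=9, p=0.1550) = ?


C(9,2) = 36
p^2 = 0.024025
(1-p)^7 = 0.307608
P = 36 * 0.024025 * 0.307608 = 0.2660

P(X=2) = 0.2660


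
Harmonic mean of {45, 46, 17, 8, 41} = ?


Sum of reciprocals = 1/45 + 1/46 + 1/17 + 1/8 + 1/41 = 0.252175
HM = 5/0.252175 = 19.8275

HM = 19.8275


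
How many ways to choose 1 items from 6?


C(6,1) = 6!/(1! × 5!)
= 720/(1 × 120)
= 6

C(6,1) = 6


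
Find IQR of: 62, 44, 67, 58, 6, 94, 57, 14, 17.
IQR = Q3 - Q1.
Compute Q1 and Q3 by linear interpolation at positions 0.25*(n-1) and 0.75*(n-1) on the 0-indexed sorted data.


Sorted: 6, 14, 17, 44, 57, 58, 62, 67, 94
Q1 (25th %ile) = 17.0000
Q3 (75th %ile) = 62.0000
IQR = 62.0000 - 17.0000 = 45.0000

IQR = 45.0000


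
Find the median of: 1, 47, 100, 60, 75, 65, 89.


Sorted: 1, 47, 60, 65, 75, 89, 100
n = 7 (odd)
Middle value = 65

Median = 65


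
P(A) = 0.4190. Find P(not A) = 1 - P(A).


P(not A) = 1 - 0.4190 = 0.5810

P(not A) = 0.5810


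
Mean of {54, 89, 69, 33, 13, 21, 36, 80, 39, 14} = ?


Sum = 54 + 89 + 69 + 33 + 13 + 21 + 36 + 80 + 39 + 14 = 448
n = 10
Mean = 448/10 = 44.8000

Mean = 44.8000


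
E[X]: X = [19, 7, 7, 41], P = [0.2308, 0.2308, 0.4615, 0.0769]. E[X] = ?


E[X] = 19*0.2308 + 7*0.2308 + 7*0.4615 + 41*0.0769
= 4.3852 + 1.6156 + 3.2305 + 3.1529
= 12.3842

E[X] = 12.3842


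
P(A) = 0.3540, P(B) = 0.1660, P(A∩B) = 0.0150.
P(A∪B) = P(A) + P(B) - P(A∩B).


P(A∪B) = 0.3540 + 0.1660 - 0.0150
= 0.5200 - 0.0150
= 0.5050

P(A∪B) = 0.5050


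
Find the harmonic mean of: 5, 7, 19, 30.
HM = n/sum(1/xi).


Sum of reciprocals = 1/5 + 1/7 + 1/19 + 1/30 = 0.428822
HM = 4/0.428822 = 9.3279

HM = 9.3279


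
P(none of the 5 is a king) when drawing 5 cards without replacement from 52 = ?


P(no kings) = (48/52) × (47/51) × (46/50) × (45/49) × (44/48)
= 0.6588

P = 0.6588


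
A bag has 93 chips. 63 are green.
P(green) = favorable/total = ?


P = 63/93 = 0.6774

P = 0.6774


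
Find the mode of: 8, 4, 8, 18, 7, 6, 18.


Frequencies: 4:1, 6:1, 7:1, 8:2, 18:2
Max frequency = 2
Mode = 8, 18

Mode = 8, 18


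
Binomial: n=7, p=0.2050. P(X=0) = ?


C(7,0) = 1
p^0 = 1.000000
(1-p)^7 = 0.200710
P = 1 * 1.000000 * 0.200710 = 0.2007

P(X=0) = 0.2007


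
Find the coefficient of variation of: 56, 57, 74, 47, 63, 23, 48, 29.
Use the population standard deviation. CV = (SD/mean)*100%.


Mean = 49.6250
SD = 15.8583
CV = (15.8583/49.6250)*100 = 31.9562%

CV = 31.9562%


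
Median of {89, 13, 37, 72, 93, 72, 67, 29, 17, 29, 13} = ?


Sorted: 13, 13, 17, 29, 29, 37, 67, 72, 72, 89, 93
n = 11 (odd)
Middle value = 37

Median = 37


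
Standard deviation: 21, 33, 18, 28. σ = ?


Mean = 25.0000
Variance = 34.5000
SD = sqrt(34.5000) = 5.8737

SD = 5.8737


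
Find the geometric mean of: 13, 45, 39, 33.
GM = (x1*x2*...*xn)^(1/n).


Product = 13 × 45 × 39 × 33 = 752895
GM = 752895^(1/4) = 29.4567

GM = 29.4567


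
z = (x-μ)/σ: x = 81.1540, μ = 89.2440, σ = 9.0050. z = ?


z = (81.1540 - 89.2440)/9.0050
= -8.0900/9.0050
= -0.8984

z = -0.8984


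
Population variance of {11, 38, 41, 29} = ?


Mean = 29.7500
Squared deviations: 351.5625, 68.0625, 126.5625, 0.5625
Sum = 546.7500
Variance = 546.7500/4 = 136.6875

Variance = 136.6875


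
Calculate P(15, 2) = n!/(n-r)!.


P(15,2) = 15!/13!
= 1307674368000/6227020800
= 210

P(15,2) = 210


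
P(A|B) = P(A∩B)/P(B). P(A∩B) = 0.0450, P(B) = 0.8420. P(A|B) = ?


P(A|B) = 0.0450/0.8420 = 0.0534

P(A|B) = 0.0534


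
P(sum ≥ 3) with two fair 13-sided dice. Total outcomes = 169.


Total outcomes = 13×13 = 169
Favorable (sum ≥ 3): 168
P = 168/169 = 0.9941

P = 0.9941


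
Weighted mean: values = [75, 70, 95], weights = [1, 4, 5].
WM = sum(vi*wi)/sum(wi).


Numerator = 75*1 + 70*4 + 95*5 = 830
Denominator = 1 + 4 + 5 = 10
WM = 830/10 = 83.0000

WM = 83.0000


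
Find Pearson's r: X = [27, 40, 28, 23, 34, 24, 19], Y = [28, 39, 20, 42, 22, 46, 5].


Mean X = 27.8571, Mean Y = 28.8571
SD X = 6.577637, SD Y = 13.442242
Cov = 23.122449
r = 23.122449/(6.577637*13.442242) = 0.2615

r = 0.2615


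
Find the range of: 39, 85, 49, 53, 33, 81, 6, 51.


Max = 85, Min = 6
Range = 85 - 6 = 79

Range = 79


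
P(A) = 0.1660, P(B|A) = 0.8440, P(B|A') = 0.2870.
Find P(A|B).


P(B) = P(B|A)*P(A) + P(B|A')*P(A')
= 0.8440*0.1660 + 0.2870*0.8340
= 0.140104 + 0.239358 = 0.379462
P(A|B) = 0.140104/0.379462 = 0.3692

P(A|B) = 0.3692


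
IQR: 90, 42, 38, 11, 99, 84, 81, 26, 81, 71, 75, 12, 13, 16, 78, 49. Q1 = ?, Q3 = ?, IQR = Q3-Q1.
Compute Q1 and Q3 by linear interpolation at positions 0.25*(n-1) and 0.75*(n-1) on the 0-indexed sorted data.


Sorted: 11, 12, 13, 16, 26, 38, 42, 49, 71, 75, 78, 81, 81, 84, 90, 99
Q1 (25th %ile) = 23.5000
Q3 (75th %ile) = 81.0000
IQR = 81.0000 - 23.5000 = 57.5000

IQR = 57.5000


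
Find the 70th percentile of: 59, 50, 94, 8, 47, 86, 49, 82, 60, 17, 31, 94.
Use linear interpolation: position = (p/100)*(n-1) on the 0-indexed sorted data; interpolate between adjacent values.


Sorted: 8, 17, 31, 47, 49, 50, 59, 60, 82, 86, 94, 94
n = 12
Index = 70/100 * 11 = 7.7000
Lower = data[7] = 60, Upper = data[8] = 82
P70 = 60 + 0.7000*(22) = 75.4000

P70 = 75.4000


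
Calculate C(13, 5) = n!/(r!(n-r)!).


C(13,5) = 13!/(5! × 8!)
= 6227020800/(120 × 40320)
= 1287

C(13,5) = 1287


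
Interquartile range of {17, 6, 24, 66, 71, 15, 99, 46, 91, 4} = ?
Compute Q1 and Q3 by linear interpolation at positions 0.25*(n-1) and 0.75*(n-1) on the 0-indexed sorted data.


Sorted: 4, 6, 15, 17, 24, 46, 66, 71, 91, 99
Q1 (25th %ile) = 15.5000
Q3 (75th %ile) = 69.7500
IQR = 69.7500 - 15.5000 = 54.2500

IQR = 54.2500


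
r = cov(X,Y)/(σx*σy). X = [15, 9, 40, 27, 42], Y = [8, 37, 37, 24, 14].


Mean X = 26.6000, Mean Y = 24.0000
SD X = 13.124024, SD Y = 11.781341
Cov = -4.600000
r = -4.600000/(13.124024*11.781341) = -0.0298

r = -0.0298


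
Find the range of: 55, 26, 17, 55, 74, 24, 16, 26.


Max = 74, Min = 16
Range = 74 - 16 = 58

Range = 58


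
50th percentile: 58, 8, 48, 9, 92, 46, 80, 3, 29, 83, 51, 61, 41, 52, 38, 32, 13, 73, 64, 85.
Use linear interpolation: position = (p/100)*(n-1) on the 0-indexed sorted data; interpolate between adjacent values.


Sorted: 3, 8, 9, 13, 29, 32, 38, 41, 46, 48, 51, 52, 58, 61, 64, 73, 80, 83, 85, 92
n = 20
Index = 50/100 * 19 = 9.5000
Lower = data[9] = 48, Upper = data[10] = 51
P50 = 48 + 0.5000*(3) = 49.5000

P50 = 49.5000


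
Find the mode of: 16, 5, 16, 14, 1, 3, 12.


Frequencies: 1:1, 3:1, 5:1, 12:1, 14:1, 16:2
Max frequency = 2
Mode = 16

Mode = 16


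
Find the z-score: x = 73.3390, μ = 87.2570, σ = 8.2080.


z = (73.3390 - 87.2570)/8.2080
= -13.9180/8.2080
= -1.6957

z = -1.6957


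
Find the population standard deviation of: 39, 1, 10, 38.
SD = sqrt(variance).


Mean = 22.0000
Variance = 282.5000
SD = sqrt(282.5000) = 16.8077

SD = 16.8077


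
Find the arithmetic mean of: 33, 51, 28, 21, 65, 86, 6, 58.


Sum = 33 + 51 + 28 + 21 + 65 + 86 + 6 + 58 = 348
n = 8
Mean = 348/8 = 43.5000

Mean = 43.5000


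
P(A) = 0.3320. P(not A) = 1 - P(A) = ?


P(not A) = 1 - 0.3320 = 0.6680

P(not A) = 0.6680


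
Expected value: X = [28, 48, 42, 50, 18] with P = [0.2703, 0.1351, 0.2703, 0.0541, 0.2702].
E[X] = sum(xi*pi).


E[X] = 28*0.2703 + 48*0.1351 + 42*0.2703 + 50*0.0541 + 18*0.2702
= 7.5684 + 6.4848 + 11.3526 + 2.7050 + 4.8636
= 32.9744

E[X] = 32.9744


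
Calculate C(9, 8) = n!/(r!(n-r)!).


C(9,8) = 9!/(8! × 1!)
= 362880/(40320 × 1)
= 9

C(9,8) = 9


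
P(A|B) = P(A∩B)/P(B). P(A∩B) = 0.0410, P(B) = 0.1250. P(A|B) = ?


P(A|B) = 0.0410/0.1250 = 0.3280

P(A|B) = 0.3280


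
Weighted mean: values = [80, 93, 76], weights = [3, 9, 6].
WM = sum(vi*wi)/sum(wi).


Numerator = 80*3 + 93*9 + 76*6 = 1533
Denominator = 3 + 9 + 6 = 18
WM = 1533/18 = 85.1667

WM = 85.1667


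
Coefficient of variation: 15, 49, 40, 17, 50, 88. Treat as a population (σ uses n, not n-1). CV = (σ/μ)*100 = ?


Mean = 43.1667
SD = 24.4228
CV = (24.4228/43.1667)*100 = 56.5779%

CV = 56.5779%


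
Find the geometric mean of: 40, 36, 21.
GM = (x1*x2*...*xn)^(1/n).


Product = 40 × 36 × 21 = 30240
GM = 30240^(1/3) = 31.1550

GM = 31.1550


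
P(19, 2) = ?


P(19,2) = 19!/17!
= 121645100408832000/355687428096000
= 342

P(19,2) = 342


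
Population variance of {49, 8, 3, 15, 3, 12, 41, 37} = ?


Mean = 21.0000
Squared deviations: 784.0000, 169.0000, 324.0000, 36.0000, 324.0000, 81.0000, 400.0000, 256.0000
Sum = 2374.0000
Variance = 2374.0000/8 = 296.7500

Variance = 296.7500


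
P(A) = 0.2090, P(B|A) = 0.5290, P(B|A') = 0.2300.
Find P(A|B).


P(B) = P(B|A)*P(A) + P(B|A')*P(A')
= 0.5290*0.2090 + 0.2300*0.7910
= 0.110561 + 0.181930 = 0.292491
P(A|B) = 0.110561/0.292491 = 0.3780

P(A|B) = 0.3780


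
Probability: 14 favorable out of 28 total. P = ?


P = 14/28 = 0.5000

P = 0.5000


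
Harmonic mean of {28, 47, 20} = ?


Sum of reciprocals = 1/28 + 1/47 + 1/20 = 0.106991
HM = 3/0.106991 = 28.0398

HM = 28.0398


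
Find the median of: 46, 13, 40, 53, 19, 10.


Sorted: 10, 13, 19, 40, 46, 53
n = 6 (even)
Middle values: 19 and 40
Median = (19+40)/2 = 29.5000

Median = 29.5000


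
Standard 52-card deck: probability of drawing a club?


13 clubs in 52 cards
P = 13/52 = 0.2500

P = 0.2500


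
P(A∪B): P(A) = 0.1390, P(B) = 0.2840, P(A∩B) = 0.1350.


P(A∪B) = 0.1390 + 0.2840 - 0.1350
= 0.4230 - 0.1350
= 0.2880

P(A∪B) = 0.2880


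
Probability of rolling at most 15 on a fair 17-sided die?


Favorable outcomes (roll ≤ 15): 15
Total outcomes = 17
P = 15/17 = 0.8824

P = 0.8824


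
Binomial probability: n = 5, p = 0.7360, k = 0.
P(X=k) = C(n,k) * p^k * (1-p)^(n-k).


C(5,0) = 1
p^0 = 1.000000
(1-p)^5 = 0.001282
P = 1 * 1.000000 * 0.001282 = 0.0013

P(X=0) = 0.0013


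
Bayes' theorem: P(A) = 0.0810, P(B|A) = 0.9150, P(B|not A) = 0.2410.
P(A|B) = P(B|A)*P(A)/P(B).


P(B) = P(B|A)*P(A) + P(B|A')*P(A')
= 0.9150*0.0810 + 0.2410*0.9190
= 0.074115 + 0.221479 = 0.295594
P(A|B) = 0.074115/0.295594 = 0.2507

P(A|B) = 0.2507


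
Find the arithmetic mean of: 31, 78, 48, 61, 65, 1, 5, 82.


Sum = 31 + 78 + 48 + 61 + 65 + 1 + 5 + 82 = 371
n = 8
Mean = 371/8 = 46.3750

Mean = 46.3750


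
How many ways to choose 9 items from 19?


C(19,9) = 19!/(9! × 10!)
= 121645100408832000/(362880 × 3628800)
= 92378

C(19,9) = 92378


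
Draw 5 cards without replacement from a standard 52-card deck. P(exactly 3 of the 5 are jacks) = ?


Hypergeometric: P(X=3) = C(4,3)·C(48,2) / C(52,5)
= 4 × 1128 / 2598960
= 4512/2598960 = 0.0017

P = 0.0017


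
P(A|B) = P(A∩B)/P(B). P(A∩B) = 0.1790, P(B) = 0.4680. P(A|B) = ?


P(A|B) = 0.1790/0.4680 = 0.3825

P(A|B) = 0.3825


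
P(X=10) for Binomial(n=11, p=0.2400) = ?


C(11,10) = 11
p^10 = 6.340338e-07
(1-p)^1 = 0.760000
P = 11 * 6.340338e-07 * 0.760000 = 5.3005e-06

P(X=10) = 5.3005e-06


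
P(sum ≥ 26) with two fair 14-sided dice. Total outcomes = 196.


Total outcomes = 14×14 = 196
Favorable (sum ≥ 26): 6
P = 6/196 = 0.0306

P = 0.0306


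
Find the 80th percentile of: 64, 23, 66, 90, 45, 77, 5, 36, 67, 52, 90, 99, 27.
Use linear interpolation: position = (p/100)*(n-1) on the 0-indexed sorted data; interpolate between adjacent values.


Sorted: 5, 23, 27, 36, 45, 52, 64, 66, 67, 77, 90, 90, 99
n = 13
Index = 80/100 * 12 = 9.6000
Lower = data[9] = 77, Upper = data[10] = 90
P80 = 77 + 0.6000*(13) = 84.8000

P80 = 84.8000


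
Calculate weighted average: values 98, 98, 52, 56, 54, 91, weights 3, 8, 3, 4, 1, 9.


Numerator = 98*3 + 98*8 + 52*3 + 56*4 + 54*1 + 91*9 = 2331
Denominator = 3 + 8 + 3 + 4 + 1 + 9 = 28
WM = 2331/28 = 83.2500

WM = 83.2500


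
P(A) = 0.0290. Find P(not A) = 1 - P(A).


P(not A) = 1 - 0.0290 = 0.9710

P(not A) = 0.9710


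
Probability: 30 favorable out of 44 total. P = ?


P = 30/44 = 0.6818

P = 0.6818


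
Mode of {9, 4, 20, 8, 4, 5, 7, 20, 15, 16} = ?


Frequencies: 4:2, 5:1, 7:1, 8:1, 9:1, 15:1, 16:1, 20:2
Max frequency = 2
Mode = 4, 20

Mode = 4, 20


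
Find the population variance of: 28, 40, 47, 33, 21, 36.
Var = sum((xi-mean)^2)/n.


Mean = 34.1667
Squared deviations: 38.0278, 34.0278, 164.6944, 1.3611, 173.3611, 3.3611
Sum = 414.8333
Variance = 414.8333/6 = 69.1389

Variance = 69.1389


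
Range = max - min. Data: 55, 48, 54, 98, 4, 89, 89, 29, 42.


Max = 98, Min = 4
Range = 98 - 4 = 94

Range = 94


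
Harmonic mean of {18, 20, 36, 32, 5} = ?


Sum of reciprocals = 1/18 + 1/20 + 1/36 + 1/32 + 1/5 = 0.364583
HM = 5/0.364583 = 13.7143

HM = 13.7143


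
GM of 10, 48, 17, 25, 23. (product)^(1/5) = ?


Product = 10 × 48 × 17 × 25 × 23 = 4692000
GM = 4692000^(1/5) = 21.5909

GM = 21.5909


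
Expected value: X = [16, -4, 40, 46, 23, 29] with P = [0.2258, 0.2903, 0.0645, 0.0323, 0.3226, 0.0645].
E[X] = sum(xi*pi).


E[X] = 16*0.2258 - 4*0.2903 + 40*0.0645 + 46*0.0323 + 23*0.3226 + 29*0.0645
= 3.6128 - 1.1612 + 2.5800 + 1.4858 + 7.4198 + 1.8705
= 15.8077

E[X] = 15.8077


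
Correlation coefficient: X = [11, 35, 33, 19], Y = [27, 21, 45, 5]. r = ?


Mean X = 24.5000, Mean Y = 24.5000
SD X = 9.937303, SD Y = 14.309088
Cov = 52.750000
r = 52.750000/(9.937303*14.309088) = 0.3710

r = 0.3710


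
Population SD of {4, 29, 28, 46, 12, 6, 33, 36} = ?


Mean = 24.2500
Variance = 202.1875
SD = sqrt(202.1875) = 14.2193

SD = 14.2193


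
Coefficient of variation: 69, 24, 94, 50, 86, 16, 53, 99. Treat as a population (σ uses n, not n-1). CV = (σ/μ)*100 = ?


Mean = 61.3750
SD = 29.1545
CV = (29.1545/61.3750)*100 = 47.5022%

CV = 47.5022%


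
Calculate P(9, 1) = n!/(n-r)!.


P(9,1) = 9!/8!
= 362880/40320
= 9

P(9,1) = 9


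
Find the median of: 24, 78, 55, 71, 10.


Sorted: 10, 24, 55, 71, 78
n = 5 (odd)
Middle value = 55

Median = 55


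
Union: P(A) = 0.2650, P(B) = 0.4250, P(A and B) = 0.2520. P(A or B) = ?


P(A∪B) = 0.2650 + 0.4250 - 0.2520
= 0.6900 - 0.2520
= 0.4380

P(A∪B) = 0.4380


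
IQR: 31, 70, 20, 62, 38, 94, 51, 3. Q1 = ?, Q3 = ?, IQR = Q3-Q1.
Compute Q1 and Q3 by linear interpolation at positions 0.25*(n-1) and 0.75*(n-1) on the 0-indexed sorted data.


Sorted: 3, 20, 31, 38, 51, 62, 70, 94
Q1 (25th %ile) = 28.2500
Q3 (75th %ile) = 64.0000
IQR = 64.0000 - 28.2500 = 35.7500

IQR = 35.7500


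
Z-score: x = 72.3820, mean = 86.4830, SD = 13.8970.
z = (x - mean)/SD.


z = (72.3820 - 86.4830)/13.8970
= -14.1010/13.8970
= -1.0147

z = -1.0147


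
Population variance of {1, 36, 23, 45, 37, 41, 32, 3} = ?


Mean = 27.2500
Squared deviations: 689.0625, 76.5625, 18.0625, 315.0625, 95.0625, 189.0625, 22.5625, 588.0625
Sum = 1993.5000
Variance = 1993.5000/8 = 249.1875

Variance = 249.1875


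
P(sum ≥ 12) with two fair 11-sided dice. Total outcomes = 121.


Total outcomes = 11×11 = 121
Favorable (sum ≥ 12): 66
P = 66/121 = 0.5455

P = 0.5455


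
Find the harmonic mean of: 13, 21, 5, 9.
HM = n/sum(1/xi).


Sum of reciprocals = 1/13 + 1/21 + 1/5 + 1/9 = 0.435653
HM = 4/0.435653 = 9.1816

HM = 9.1816


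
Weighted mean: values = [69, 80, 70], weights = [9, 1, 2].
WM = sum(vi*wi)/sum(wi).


Numerator = 69*9 + 80*1 + 70*2 = 841
Denominator = 9 + 1 + 2 = 12
WM = 841/12 = 70.0833

WM = 70.0833


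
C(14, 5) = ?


C(14,5) = 14!/(5! × 9!)
= 87178291200/(120 × 362880)
= 2002

C(14,5) = 2002


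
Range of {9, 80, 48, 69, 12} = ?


Max = 80, Min = 9
Range = 80 - 9 = 71

Range = 71


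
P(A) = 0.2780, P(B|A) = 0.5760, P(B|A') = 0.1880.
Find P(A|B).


P(B) = P(B|A)*P(A) + P(B|A')*P(A')
= 0.5760*0.2780 + 0.1880*0.7220
= 0.160128 + 0.135736 = 0.295864
P(A|B) = 0.160128/0.295864 = 0.5412

P(A|B) = 0.5412


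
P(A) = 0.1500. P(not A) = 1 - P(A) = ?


P(not A) = 1 - 0.1500 = 0.8500

P(not A) = 0.8500


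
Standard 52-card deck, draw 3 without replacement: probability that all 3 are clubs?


P(all clubs) = (13/52) × (12/51) × (11/50)
= 0.0129

P = 0.0129


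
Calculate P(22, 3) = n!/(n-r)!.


P(22,3) = 22!/19!
= 1124000727777607680000/121645100408832000
= 9240

P(22,3) = 9240


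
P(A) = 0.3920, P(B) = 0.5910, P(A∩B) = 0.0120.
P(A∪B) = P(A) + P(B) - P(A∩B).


P(A∪B) = 0.3920 + 0.5910 - 0.0120
= 0.9830 - 0.0120
= 0.9710

P(A∪B) = 0.9710


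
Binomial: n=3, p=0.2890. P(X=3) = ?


C(3,3) = 1
p^3 = 0.024138
(1-p)^0 = 1.000000
P = 1 * 0.024138 * 1.000000 = 0.0241

P(X=3) = 0.0241


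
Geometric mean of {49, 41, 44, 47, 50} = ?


Product = 49 × 41 × 44 × 47 × 50 = 207730600
GM = 207730600^(1/5) = 46.0787

GM = 46.0787


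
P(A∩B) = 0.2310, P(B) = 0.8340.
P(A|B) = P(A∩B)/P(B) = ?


P(A|B) = 0.2310/0.8340 = 0.2770

P(A|B) = 0.2770


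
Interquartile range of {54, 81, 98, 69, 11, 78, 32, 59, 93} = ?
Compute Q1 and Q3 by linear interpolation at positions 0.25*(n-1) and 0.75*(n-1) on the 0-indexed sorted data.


Sorted: 11, 32, 54, 59, 69, 78, 81, 93, 98
Q1 (25th %ile) = 54.0000
Q3 (75th %ile) = 81.0000
IQR = 81.0000 - 54.0000 = 27.0000

IQR = 27.0000


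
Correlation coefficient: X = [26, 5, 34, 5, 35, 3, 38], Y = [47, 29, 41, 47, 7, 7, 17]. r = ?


Mean X = 20.8571, Mean Y = 27.8571
SD X = 14.710818, SD Y = 16.452777
Cov = -22.734694
r = -22.734694/(14.710818*16.452777) = -0.0939

r = -0.0939


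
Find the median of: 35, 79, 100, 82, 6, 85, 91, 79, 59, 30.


Sorted: 6, 30, 35, 59, 79, 79, 82, 85, 91, 100
n = 10 (even)
Middle values: 79 and 79
Median = (79+79)/2 = 79.0000

Median = 79.0000


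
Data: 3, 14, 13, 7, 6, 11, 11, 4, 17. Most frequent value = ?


Frequencies: 3:1, 4:1, 6:1, 7:1, 11:2, 13:1, 14:1, 17:1
Max frequency = 2
Mode = 11

Mode = 11


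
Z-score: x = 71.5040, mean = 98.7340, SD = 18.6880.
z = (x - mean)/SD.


z = (71.5040 - 98.7340)/18.6880
= -27.2300/18.6880
= -1.4571

z = -1.4571


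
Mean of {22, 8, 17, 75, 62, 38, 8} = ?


Sum = 22 + 8 + 17 + 75 + 62 + 38 + 8 = 230
n = 7
Mean = 230/7 = 32.8571

Mean = 32.8571


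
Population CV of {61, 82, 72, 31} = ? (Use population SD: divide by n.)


Mean = 61.5000
SD = 19.1115
CV = (19.1115/61.5000)*100 = 31.0756%

CV = 31.0756%


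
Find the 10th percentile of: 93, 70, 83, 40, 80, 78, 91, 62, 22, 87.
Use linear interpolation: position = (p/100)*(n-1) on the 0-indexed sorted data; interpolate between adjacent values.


Sorted: 22, 40, 62, 70, 78, 80, 83, 87, 91, 93
n = 10
Index = 10/100 * 9 = 0.9000
Lower = data[0] = 22, Upper = data[1] = 40
P10 = 22 + 0.9000*(18) = 38.2000

P10 = 38.2000


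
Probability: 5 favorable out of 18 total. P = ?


P = 5/18 = 0.2778

P = 0.2778


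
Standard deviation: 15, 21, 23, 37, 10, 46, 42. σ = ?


Mean = 27.7143
Variance = 166.7755
SD = sqrt(166.7755) = 12.9142

SD = 12.9142


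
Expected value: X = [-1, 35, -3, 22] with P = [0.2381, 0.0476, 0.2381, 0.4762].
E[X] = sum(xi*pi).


E[X] = -1*0.2381 + 35*0.0476 - 3*0.2381 + 22*0.4762
= -0.2381 + 1.6660 - 0.7143 + 10.4764
= 11.1900

E[X] = 11.1900


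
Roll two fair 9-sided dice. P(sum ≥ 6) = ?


Total outcomes = 9×9 = 81
Favorable (sum ≥ 6): 71
P = 71/81 = 0.8765

P = 0.8765


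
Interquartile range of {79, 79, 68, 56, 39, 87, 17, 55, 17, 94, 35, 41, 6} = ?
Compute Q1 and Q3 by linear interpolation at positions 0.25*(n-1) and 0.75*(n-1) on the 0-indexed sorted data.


Sorted: 6, 17, 17, 35, 39, 41, 55, 56, 68, 79, 79, 87, 94
Q1 (25th %ile) = 35.0000
Q3 (75th %ile) = 79.0000
IQR = 79.0000 - 35.0000 = 44.0000

IQR = 44.0000


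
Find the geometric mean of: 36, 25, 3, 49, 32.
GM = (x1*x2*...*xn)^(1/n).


Product = 36 × 25 × 3 × 49 × 32 = 4233600
GM = 4233600^(1/5) = 21.1515

GM = 21.1515


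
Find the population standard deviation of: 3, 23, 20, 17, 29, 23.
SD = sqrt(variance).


Mean = 19.1667
Variance = 65.4722
SD = sqrt(65.4722) = 8.0915

SD = 8.0915


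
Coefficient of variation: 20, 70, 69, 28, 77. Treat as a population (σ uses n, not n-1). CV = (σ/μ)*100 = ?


Mean = 52.8000
SD = 23.8109
CV = (23.8109/52.8000)*100 = 45.0964%

CV = 45.0964%


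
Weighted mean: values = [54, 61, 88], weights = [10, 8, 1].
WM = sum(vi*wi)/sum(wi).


Numerator = 54*10 + 61*8 + 88*1 = 1116
Denominator = 10 + 8 + 1 = 19
WM = 1116/19 = 58.7368

WM = 58.7368


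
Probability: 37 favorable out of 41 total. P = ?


P = 37/41 = 0.9024

P = 0.9024


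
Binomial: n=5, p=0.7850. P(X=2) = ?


C(5,2) = 10
p^2 = 0.616225
(1-p)^3 = 0.009938
P = 10 * 0.616225 * 0.009938 = 0.0612

P(X=2) = 0.0612


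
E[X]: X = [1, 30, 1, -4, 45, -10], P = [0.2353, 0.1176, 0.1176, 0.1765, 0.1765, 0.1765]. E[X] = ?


E[X] = 1*0.2353 + 30*0.1176 + 1*0.1176 - 4*0.1765 + 45*0.1765 - 10*0.1765
= 0.2353 + 3.5280 + 0.1176 - 0.7060 + 7.9425 - 1.7650
= 9.3524

E[X] = 9.3524


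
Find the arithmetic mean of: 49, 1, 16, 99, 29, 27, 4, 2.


Sum = 49 + 1 + 16 + 99 + 29 + 27 + 4 + 2 = 227
n = 8
Mean = 227/8 = 28.3750

Mean = 28.3750


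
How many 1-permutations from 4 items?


P(4,1) = 4!/3!
= 24/6
= 4

P(4,1) = 4


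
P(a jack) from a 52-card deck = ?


4 jacks in 52 cards
P = 4/52 = 0.0769

P = 0.0769


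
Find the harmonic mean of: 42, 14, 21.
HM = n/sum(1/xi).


Sum of reciprocals = 1/42 + 1/14 + 1/21 = 0.142857
HM = 3/0.142857 = 21.0000

HM = 21.0000


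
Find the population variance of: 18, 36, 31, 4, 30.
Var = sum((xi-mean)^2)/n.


Mean = 23.8000
Squared deviations: 33.6400, 148.8400, 51.8400, 392.0400, 38.4400
Sum = 664.8000
Variance = 664.8000/5 = 132.9600

Variance = 132.9600


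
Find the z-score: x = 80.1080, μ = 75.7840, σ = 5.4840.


z = (80.1080 - 75.7840)/5.4840
= 4.3240/5.4840
= 0.7885

z = 0.7885


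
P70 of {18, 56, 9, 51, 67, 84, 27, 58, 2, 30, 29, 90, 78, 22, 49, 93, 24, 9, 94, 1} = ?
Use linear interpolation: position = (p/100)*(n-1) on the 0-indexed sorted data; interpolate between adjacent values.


Sorted: 1, 2, 9, 9, 18, 22, 24, 27, 29, 30, 49, 51, 56, 58, 67, 78, 84, 90, 93, 94
n = 20
Index = 70/100 * 19 = 13.3000
Lower = data[13] = 58, Upper = data[14] = 67
P70 = 58 + 0.3000*(9) = 60.7000

P70 = 60.7000


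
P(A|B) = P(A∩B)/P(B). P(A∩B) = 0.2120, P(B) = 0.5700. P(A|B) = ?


P(A|B) = 0.2120/0.5700 = 0.3719

P(A|B) = 0.3719


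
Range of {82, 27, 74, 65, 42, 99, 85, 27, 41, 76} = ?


Max = 99, Min = 27
Range = 99 - 27 = 72

Range = 72


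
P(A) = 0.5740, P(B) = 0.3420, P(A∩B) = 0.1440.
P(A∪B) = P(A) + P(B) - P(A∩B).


P(A∪B) = 0.5740 + 0.3420 - 0.1440
= 0.9160 - 0.1440
= 0.7720

P(A∪B) = 0.7720


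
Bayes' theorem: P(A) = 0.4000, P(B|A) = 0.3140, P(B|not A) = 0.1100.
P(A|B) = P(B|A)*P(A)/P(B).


P(B) = P(B|A)*P(A) + P(B|A')*P(A')
= 0.3140*0.4000 + 0.1100*0.6000
= 0.125600 + 0.066000 = 0.191600
P(A|B) = 0.125600/0.191600 = 0.6555

P(A|B) = 0.6555


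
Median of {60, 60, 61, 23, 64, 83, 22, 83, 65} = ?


Sorted: 22, 23, 60, 60, 61, 64, 65, 83, 83
n = 9 (odd)
Middle value = 61

Median = 61


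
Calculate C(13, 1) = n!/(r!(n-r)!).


C(13,1) = 13!/(1! × 12!)
= 6227020800/(1 × 479001600)
= 13

C(13,1) = 13


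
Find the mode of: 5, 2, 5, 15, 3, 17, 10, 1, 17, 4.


Frequencies: 1:1, 2:1, 3:1, 4:1, 5:2, 10:1, 15:1, 17:2
Max frequency = 2
Mode = 5, 17

Mode = 5, 17


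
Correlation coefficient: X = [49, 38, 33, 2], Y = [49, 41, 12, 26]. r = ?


Mean X = 30.5000, Mean Y = 32.0000
SD X = 17.442764, SD Y = 14.195070
Cov = 125.750000
r = 125.750000/(17.442764*14.195070) = 0.5079

r = 0.5079


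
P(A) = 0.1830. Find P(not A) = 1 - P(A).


P(not A) = 1 - 0.1830 = 0.8170

P(not A) = 0.8170


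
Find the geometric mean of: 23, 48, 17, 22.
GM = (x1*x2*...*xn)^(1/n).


Product = 23 × 48 × 17 × 22 = 412896
GM = 412896^(1/4) = 25.3490

GM = 25.3490


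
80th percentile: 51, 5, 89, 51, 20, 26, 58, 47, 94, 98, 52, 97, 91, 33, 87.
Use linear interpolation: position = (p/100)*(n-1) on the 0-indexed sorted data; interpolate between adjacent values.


Sorted: 5, 20, 26, 33, 47, 51, 51, 52, 58, 87, 89, 91, 94, 97, 98
n = 15
Index = 80/100 * 14 = 11.2000
Lower = data[11] = 91, Upper = data[12] = 94
P80 = 91 + 0.2000*(3) = 91.6000

P80 = 91.6000


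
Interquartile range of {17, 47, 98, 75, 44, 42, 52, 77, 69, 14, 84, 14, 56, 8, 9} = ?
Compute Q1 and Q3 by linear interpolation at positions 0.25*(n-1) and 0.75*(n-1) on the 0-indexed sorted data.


Sorted: 8, 9, 14, 14, 17, 42, 44, 47, 52, 56, 69, 75, 77, 84, 98
Q1 (25th %ile) = 15.5000
Q3 (75th %ile) = 72.0000
IQR = 72.0000 - 15.5000 = 56.5000

IQR = 56.5000


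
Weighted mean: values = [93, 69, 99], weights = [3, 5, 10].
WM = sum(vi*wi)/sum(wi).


Numerator = 93*3 + 69*5 + 99*10 = 1614
Denominator = 3 + 5 + 10 = 18
WM = 1614/18 = 89.6667

WM = 89.6667


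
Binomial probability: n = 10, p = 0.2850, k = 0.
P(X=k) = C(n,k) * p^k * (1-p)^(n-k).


C(10,0) = 1
p^0 = 1.000000
(1-p)^10 = 0.034919
P = 1 * 1.000000 * 0.034919 = 0.0349

P(X=0) = 0.0349


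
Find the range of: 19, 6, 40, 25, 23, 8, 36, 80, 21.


Max = 80, Min = 6
Range = 80 - 6 = 74

Range = 74


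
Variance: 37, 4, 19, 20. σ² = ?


Mean = 20.0000
Squared deviations: 289.0000, 256.0000, 1.0000, 0
Sum = 546.0000
Variance = 546.0000/4 = 136.5000

Variance = 136.5000


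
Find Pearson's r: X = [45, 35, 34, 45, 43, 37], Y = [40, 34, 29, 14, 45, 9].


Mean X = 39.8333, Mean Y = 28.5000
SD X = 4.633813, SD Y = 13.073510
Cov = 10.416667
r = 10.416667/(4.633813*13.073510) = 0.1719

r = 0.1719


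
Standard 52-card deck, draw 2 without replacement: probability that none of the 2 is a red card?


P(no red cards) = (26/52) × (25/51)
= 0.2451

P = 0.2451


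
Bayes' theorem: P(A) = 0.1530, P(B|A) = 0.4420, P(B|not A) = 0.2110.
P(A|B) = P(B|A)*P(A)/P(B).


P(B) = P(B|A)*P(A) + P(B|A')*P(A')
= 0.4420*0.1530 + 0.2110*0.8470
= 0.067626 + 0.178717 = 0.246343
P(A|B) = 0.067626/0.246343 = 0.2745

P(A|B) = 0.2745


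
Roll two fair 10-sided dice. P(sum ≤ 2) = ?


Total outcomes = 10×10 = 100
Favorable (sum ≤ 2): 1
P = 1/100 = 0.0100

P = 0.0100


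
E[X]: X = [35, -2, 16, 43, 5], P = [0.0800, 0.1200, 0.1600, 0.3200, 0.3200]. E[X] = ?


E[X] = 35*0.0800 - 2*0.1200 + 16*0.1600 + 43*0.3200 + 5*0.3200
= 2.8000 - 0.2400 + 2.5600 + 13.7600 + 1.6000
= 20.4800

E[X] = 20.4800


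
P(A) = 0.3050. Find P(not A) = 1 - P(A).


P(not A) = 1 - 0.3050 = 0.6950

P(not A) = 0.6950


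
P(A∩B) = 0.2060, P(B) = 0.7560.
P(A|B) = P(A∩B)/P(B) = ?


P(A|B) = 0.2060/0.7560 = 0.2725

P(A|B) = 0.2725


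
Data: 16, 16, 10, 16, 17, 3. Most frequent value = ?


Frequencies: 3:1, 10:1, 16:3, 17:1
Max frequency = 3
Mode = 16

Mode = 16


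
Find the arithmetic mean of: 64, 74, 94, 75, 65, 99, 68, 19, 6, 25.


Sum = 64 + 74 + 94 + 75 + 65 + 99 + 68 + 19 + 6 + 25 = 589
n = 10
Mean = 589/10 = 58.9000

Mean = 58.9000


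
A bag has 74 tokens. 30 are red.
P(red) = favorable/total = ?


P = 30/74 = 0.4054

P = 0.4054


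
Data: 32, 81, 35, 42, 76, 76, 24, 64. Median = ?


Sorted: 24, 32, 35, 42, 64, 76, 76, 81
n = 8 (even)
Middle values: 42 and 64
Median = (42+64)/2 = 53.0000

Median = 53.0000


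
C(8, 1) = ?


C(8,1) = 8!/(1! × 7!)
= 40320/(1 × 5040)
= 8

C(8,1) = 8


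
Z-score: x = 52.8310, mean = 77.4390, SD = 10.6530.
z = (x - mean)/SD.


z = (52.8310 - 77.4390)/10.6530
= -24.6080/10.6530
= -2.3100

z = -2.3100


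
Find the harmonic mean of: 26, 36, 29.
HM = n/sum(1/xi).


Sum of reciprocals = 1/26 + 1/36 + 1/29 = 0.100722
HM = 3/0.100722 = 29.7849

HM = 29.7849


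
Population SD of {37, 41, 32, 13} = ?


Mean = 30.7500
Variance = 115.1875
SD = sqrt(115.1875) = 10.7325

SD = 10.7325


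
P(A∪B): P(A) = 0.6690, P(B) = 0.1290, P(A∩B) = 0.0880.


P(A∪B) = 0.6690 + 0.1290 - 0.0880
= 0.7980 - 0.0880
= 0.7100

P(A∪B) = 0.7100


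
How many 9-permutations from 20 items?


P(20,9) = 20!/11!
= 2432902008176640000/39916800
= 60949324800

P(20,9) = 60949324800


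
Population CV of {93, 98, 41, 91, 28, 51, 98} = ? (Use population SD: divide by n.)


Mean = 71.4286
SD = 28.0044
CV = (28.0044/71.4286)*100 = 39.2061%

CV = 39.2061%


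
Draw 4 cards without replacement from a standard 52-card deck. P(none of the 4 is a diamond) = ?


P(no diamonds) = (39/52) × (38/51) × (37/50) × (36/49)
= 0.3038

P = 0.3038


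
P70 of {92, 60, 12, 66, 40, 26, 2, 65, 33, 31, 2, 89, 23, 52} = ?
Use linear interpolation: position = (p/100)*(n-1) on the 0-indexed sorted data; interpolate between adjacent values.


Sorted: 2, 2, 12, 23, 26, 31, 33, 40, 52, 60, 65, 66, 89, 92
n = 14
Index = 70/100 * 13 = 9.1000
Lower = data[9] = 60, Upper = data[10] = 65
P70 = 60 + 0.1000*(5) = 60.5000

P70 = 60.5000


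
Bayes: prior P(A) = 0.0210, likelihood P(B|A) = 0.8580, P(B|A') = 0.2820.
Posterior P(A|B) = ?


P(B) = P(B|A)*P(A) + P(B|A')*P(A')
= 0.8580*0.0210 + 0.2820*0.9790
= 0.018018 + 0.276078 = 0.294096
P(A|B) = 0.018018/0.294096 = 0.0613

P(A|B) = 0.0613


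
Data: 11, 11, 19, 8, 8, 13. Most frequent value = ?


Frequencies: 8:2, 11:2, 13:1, 19:1
Max frequency = 2
Mode = 8, 11

Mode = 8, 11


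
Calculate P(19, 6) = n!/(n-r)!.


P(19,6) = 19!/13!
= 121645100408832000/6227020800
= 19535040

P(19,6) = 19535040


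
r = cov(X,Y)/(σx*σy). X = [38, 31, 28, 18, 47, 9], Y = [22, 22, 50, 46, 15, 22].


Mean X = 28.5000, Mean Y = 29.5000
SD X = 12.446552, SD Y = 13.363508
Cov = -65.916667
r = -65.916667/(12.446552*13.363508) = -0.3963

r = -0.3963


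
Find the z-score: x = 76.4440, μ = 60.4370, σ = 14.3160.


z = (76.4440 - 60.4370)/14.3160
= 16.0070/14.3160
= 1.1181

z = 1.1181


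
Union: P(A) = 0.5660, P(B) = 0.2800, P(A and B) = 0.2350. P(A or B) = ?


P(A∪B) = 0.5660 + 0.2800 - 0.2350
= 0.8460 - 0.2350
= 0.6110

P(A∪B) = 0.6110


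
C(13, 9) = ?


C(13,9) = 13!/(9! × 4!)
= 6227020800/(362880 × 24)
= 715

C(13,9) = 715


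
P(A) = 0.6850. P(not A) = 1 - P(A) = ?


P(not A) = 1 - 0.6850 = 0.3150

P(not A) = 0.3150


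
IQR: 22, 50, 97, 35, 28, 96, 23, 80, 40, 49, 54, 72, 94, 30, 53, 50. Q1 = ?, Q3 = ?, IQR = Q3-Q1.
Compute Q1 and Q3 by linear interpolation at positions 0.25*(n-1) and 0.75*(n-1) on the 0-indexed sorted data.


Sorted: 22, 23, 28, 30, 35, 40, 49, 50, 50, 53, 54, 72, 80, 94, 96, 97
Q1 (25th %ile) = 33.7500
Q3 (75th %ile) = 74.0000
IQR = 74.0000 - 33.7500 = 40.2500

IQR = 40.2500


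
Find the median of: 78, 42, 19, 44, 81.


Sorted: 19, 42, 44, 78, 81
n = 5 (odd)
Middle value = 44

Median = 44


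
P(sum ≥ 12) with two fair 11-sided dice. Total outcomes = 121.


Total outcomes = 11×11 = 121
Favorable (sum ≥ 12): 66
P = 66/121 = 0.5455

P = 0.5455


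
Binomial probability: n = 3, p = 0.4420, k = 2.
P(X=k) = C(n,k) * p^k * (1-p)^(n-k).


C(3,2) = 3
p^2 = 0.195364
(1-p)^1 = 0.558000
P = 3 * 0.195364 * 0.558000 = 0.3270

P(X=2) = 0.3270


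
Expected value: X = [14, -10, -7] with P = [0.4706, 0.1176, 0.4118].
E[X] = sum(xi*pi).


E[X] = 14*0.4706 - 10*0.1176 - 7*0.4118
= 6.5884 - 1.1760 - 2.8826
= 2.5298

E[X] = 2.5298


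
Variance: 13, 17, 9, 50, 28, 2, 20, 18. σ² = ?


Mean = 19.6250
Squared deviations: 43.8906, 6.8906, 112.8906, 922.6406, 70.1406, 310.6406, 0.1406, 2.6406
Sum = 1469.8750
Variance = 1469.8750/8 = 183.7344

Variance = 183.7344


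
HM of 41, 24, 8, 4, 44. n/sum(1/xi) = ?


Sum of reciprocals = 1/41 + 1/24 + 1/8 + 1/4 + 1/44 = 0.463784
HM = 5/0.463784 = 10.7809

HM = 10.7809


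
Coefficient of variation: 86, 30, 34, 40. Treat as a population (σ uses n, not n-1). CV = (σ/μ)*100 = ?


Mean = 47.5000
SD = 22.5111
CV = (22.5111/47.5000)*100 = 47.3918%

CV = 47.3918%


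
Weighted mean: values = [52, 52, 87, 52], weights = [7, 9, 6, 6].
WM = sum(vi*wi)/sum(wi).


Numerator = 52*7 + 52*9 + 87*6 + 52*6 = 1666
Denominator = 7 + 9 + 6 + 6 = 28
WM = 1666/28 = 59.5000

WM = 59.5000


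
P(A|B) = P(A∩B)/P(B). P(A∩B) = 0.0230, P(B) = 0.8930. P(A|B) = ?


P(A|B) = 0.0230/0.8930 = 0.0258

P(A|B) = 0.0258


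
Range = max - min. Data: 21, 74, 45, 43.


Max = 74, Min = 21
Range = 74 - 21 = 53

Range = 53


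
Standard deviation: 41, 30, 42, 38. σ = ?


Mean = 37.7500
Variance = 22.1875
SD = sqrt(22.1875) = 4.7104

SD = 4.7104
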